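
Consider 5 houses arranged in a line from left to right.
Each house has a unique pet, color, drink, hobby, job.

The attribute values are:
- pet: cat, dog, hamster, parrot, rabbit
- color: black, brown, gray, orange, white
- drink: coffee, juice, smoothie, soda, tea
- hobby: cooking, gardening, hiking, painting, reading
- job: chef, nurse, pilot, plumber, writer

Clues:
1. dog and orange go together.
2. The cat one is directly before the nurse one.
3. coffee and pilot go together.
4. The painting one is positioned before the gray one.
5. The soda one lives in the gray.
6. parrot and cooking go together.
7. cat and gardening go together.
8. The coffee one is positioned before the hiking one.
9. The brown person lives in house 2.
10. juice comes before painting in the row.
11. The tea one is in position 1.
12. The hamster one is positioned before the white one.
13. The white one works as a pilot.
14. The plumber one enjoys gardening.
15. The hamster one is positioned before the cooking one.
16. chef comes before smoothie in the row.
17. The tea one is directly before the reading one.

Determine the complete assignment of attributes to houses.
Solution:

House | Pet | Color | Drink | Hobby | Job
-----------------------------------------
  1   | cat | black | tea | gardening | plumber
  2   | hamster | brown | juice | reading | nurse
  3   | rabbit | white | coffee | painting | pilot
  4   | parrot | gray | soda | cooking | chef
  5   | dog | orange | smoothie | hiking | writer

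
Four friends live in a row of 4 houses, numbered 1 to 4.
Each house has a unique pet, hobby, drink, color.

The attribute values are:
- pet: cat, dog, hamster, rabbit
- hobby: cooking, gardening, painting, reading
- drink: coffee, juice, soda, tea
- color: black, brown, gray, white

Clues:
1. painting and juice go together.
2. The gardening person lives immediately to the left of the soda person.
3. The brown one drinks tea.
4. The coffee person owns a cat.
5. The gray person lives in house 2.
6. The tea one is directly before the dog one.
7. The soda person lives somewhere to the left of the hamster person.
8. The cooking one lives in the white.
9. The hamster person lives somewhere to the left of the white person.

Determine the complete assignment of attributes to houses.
Solution:

House | Pet | Hobby | Drink | Color
-----------------------------------
  1   | rabbit | gardening | tea | brown
  2   | dog | reading | soda | gray
  3   | hamster | painting | juice | black
  4   | cat | cooking | coffee | white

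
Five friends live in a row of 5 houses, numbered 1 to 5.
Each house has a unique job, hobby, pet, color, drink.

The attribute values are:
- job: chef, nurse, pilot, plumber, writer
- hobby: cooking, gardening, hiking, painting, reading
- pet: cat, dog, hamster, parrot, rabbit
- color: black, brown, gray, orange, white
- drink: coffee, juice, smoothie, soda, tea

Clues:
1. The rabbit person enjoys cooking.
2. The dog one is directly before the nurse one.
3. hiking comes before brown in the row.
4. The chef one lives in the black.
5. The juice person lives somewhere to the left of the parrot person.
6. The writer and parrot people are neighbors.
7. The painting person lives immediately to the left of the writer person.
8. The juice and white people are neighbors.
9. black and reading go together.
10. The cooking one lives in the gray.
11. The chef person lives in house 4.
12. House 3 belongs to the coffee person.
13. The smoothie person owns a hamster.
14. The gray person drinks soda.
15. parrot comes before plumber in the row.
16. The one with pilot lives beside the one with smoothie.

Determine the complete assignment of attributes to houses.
Solution:

House | Job | Hobby | Pet | Color | Drink
-----------------------------------------
  1   | pilot | hiking | dog | orange | juice
  2   | nurse | painting | hamster | white | smoothie
  3   | writer | gardening | cat | brown | coffee
  4   | chef | reading | parrot | black | tea
  5   | plumber | cooking | rabbit | gray | soda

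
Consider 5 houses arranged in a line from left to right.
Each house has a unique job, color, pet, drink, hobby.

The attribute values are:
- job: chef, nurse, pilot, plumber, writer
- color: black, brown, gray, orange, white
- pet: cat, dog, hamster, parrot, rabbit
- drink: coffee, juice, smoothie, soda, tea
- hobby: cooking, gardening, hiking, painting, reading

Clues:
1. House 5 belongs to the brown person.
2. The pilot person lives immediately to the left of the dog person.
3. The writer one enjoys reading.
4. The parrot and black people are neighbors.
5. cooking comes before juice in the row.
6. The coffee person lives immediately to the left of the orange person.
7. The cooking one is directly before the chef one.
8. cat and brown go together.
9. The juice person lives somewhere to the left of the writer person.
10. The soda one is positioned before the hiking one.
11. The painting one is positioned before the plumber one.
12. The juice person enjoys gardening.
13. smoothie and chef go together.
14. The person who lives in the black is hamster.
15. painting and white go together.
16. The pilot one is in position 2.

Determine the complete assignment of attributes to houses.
Solution:

House | Job | Color | Pet | Drink | Hobby
-----------------------------------------
  1   | nurse | white | parrot | soda | painting
  2   | pilot | black | hamster | coffee | cooking
  3   | chef | orange | dog | smoothie | hiking
  4   | plumber | gray | rabbit | juice | gardening
  5   | writer | brown | cat | tea | reading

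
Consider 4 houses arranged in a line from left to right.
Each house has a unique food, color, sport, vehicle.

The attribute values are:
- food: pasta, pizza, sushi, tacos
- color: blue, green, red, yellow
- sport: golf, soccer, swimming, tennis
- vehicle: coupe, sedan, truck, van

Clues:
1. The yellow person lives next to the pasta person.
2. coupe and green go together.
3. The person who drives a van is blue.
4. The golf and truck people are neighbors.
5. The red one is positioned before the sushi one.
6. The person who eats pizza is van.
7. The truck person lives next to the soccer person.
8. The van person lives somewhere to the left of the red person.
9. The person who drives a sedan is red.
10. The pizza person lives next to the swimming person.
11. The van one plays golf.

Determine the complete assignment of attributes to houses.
Solution:

House | Food | Color | Sport | Vehicle
--------------------------------------
  1   | pizza | blue | golf | van
  2   | tacos | yellow | swimming | truck
  3   | pasta | red | soccer | sedan
  4   | sushi | green | tennis | coupe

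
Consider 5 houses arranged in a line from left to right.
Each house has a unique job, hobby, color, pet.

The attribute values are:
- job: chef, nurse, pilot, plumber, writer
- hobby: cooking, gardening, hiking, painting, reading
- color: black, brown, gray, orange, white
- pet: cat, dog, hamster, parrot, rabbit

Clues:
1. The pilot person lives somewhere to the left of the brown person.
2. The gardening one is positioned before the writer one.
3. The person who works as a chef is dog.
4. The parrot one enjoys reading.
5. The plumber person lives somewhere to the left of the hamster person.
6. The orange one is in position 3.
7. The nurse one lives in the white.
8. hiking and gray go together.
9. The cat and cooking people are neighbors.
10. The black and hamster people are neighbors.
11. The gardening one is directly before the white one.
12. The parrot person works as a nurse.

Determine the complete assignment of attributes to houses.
Solution:

House | Job | Hobby | Color | Pet
---------------------------------
  1   | plumber | hiking | gray | cat
  2   | chef | cooking | black | dog
  3   | pilot | gardening | orange | hamster
  4   | nurse | reading | white | parrot
  5   | writer | painting | brown | rabbit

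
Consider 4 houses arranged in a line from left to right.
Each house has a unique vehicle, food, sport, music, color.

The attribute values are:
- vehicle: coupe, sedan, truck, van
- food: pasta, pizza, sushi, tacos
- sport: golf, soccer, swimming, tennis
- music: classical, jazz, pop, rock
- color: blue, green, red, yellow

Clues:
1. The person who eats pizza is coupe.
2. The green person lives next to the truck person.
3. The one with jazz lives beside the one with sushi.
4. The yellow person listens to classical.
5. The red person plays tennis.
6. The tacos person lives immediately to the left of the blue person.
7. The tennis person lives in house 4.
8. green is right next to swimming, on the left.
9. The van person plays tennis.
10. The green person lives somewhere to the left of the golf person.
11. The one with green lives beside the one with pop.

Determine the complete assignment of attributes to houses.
Solution:

House | Vehicle | Food | Sport | Music | Color
----------------------------------------------
  1   | sedan | tacos | soccer | jazz | green
  2   | truck | sushi | swimming | pop | blue
  3   | coupe | pizza | golf | classical | yellow
  4   | van | pasta | tennis | rock | red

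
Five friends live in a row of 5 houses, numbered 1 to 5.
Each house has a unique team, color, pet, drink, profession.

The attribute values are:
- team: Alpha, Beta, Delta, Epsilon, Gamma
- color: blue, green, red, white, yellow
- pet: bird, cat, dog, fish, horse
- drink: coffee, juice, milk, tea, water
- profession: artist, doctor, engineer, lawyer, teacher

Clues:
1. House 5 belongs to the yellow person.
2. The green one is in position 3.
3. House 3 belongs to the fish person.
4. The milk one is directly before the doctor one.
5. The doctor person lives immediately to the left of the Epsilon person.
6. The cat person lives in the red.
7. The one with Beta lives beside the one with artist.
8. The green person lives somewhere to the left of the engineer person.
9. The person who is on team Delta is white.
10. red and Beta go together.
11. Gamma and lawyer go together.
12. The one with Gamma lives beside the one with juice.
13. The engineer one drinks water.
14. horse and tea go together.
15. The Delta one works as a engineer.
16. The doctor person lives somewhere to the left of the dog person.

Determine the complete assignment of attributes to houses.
Solution:

House | Team | Color | Pet | Drink | Profession
-----------------------------------------------
  1   | Gamma | blue | bird | milk | lawyer
  2   | Beta | red | cat | juice | doctor
  3   | Epsilon | green | fish | coffee | artist
  4   | Delta | white | dog | water | engineer
  5   | Alpha | yellow | horse | tea | teacher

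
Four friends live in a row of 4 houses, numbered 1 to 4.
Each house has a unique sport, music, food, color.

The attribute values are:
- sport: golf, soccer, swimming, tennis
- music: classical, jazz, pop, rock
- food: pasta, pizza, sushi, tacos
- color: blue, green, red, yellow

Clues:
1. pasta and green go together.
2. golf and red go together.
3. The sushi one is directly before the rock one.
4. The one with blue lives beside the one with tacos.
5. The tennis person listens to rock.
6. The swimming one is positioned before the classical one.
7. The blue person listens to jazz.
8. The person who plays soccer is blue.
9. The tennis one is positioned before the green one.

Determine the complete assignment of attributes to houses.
Solution:

House | Sport | Music | Food | Color
------------------------------------
  1   | soccer | jazz | sushi | blue
  2   | tennis | rock | tacos | yellow
  3   | swimming | pop | pasta | green
  4   | golf | classical | pizza | red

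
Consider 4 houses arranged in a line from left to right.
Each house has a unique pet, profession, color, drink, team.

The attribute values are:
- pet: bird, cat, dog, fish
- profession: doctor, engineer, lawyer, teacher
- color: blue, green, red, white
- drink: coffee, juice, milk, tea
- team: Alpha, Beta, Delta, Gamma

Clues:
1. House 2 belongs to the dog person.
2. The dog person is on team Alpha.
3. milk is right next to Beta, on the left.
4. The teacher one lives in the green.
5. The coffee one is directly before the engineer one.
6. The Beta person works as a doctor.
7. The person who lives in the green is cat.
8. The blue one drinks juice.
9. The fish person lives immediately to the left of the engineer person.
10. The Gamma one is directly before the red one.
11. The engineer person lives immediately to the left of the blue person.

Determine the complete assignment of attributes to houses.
Solution:

House | Pet | Profession | Color | Drink | Team
-----------------------------------------------
  1   | fish | lawyer | white | coffee | Gamma
  2   | dog | engineer | red | milk | Alpha
  3   | bird | doctor | blue | juice | Beta
  4   | cat | teacher | green | tea | Delta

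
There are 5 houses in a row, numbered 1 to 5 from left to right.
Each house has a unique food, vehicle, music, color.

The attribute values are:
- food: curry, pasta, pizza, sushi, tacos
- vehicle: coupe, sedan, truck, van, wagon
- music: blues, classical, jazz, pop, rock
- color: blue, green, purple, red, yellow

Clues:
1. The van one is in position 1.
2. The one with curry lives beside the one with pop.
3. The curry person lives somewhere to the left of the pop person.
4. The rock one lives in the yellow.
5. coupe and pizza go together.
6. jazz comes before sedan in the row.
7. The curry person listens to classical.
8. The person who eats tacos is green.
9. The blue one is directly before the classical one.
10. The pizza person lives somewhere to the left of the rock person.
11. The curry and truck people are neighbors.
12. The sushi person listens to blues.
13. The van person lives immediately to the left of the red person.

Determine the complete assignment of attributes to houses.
Solution:

House | Food | Vehicle | Music | Color
--------------------------------------
  1   | sushi | van | blues | blue
  2   | curry | wagon | classical | red
  3   | tacos | truck | pop | green
  4   | pizza | coupe | jazz | purple
  5   | pasta | sedan | rock | yellow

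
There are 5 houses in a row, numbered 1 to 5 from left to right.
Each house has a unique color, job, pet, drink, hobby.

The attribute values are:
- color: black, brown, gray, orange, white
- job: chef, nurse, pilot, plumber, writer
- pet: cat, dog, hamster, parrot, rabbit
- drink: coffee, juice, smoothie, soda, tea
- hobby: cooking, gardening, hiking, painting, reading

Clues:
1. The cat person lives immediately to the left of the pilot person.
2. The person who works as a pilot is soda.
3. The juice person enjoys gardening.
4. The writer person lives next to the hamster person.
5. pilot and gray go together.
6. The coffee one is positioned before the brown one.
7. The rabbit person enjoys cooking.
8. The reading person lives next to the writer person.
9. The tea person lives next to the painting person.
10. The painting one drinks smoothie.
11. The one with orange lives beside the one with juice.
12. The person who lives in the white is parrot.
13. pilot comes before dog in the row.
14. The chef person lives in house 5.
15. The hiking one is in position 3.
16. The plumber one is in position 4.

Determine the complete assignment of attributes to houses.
Solution:

House | Color | Job | Pet | Drink | Hobby
-----------------------------------------
  1   | white | nurse | parrot | tea | reading
  2   | black | writer | cat | smoothie | painting
  3   | gray | pilot | hamster | soda | hiking
  4   | orange | plumber | rabbit | coffee | cooking
  5   | brown | chef | dog | juice | gardening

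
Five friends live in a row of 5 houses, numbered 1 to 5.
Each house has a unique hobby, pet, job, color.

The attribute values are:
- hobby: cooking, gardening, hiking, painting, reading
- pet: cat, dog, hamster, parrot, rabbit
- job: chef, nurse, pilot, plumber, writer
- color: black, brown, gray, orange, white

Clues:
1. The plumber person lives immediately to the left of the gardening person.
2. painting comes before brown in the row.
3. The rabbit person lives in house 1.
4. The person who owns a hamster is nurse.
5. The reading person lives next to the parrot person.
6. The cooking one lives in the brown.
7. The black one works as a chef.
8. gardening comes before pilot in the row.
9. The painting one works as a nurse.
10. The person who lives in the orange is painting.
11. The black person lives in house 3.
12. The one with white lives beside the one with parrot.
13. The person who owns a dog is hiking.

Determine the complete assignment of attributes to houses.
Solution:

House | Hobby | Pet | Job | Color
---------------------------------
  1   | reading | rabbit | plumber | white
  2   | gardening | parrot | writer | gray
  3   | hiking | dog | chef | black
  4   | painting | hamster | nurse | orange
  5   | cooking | cat | pilot | brown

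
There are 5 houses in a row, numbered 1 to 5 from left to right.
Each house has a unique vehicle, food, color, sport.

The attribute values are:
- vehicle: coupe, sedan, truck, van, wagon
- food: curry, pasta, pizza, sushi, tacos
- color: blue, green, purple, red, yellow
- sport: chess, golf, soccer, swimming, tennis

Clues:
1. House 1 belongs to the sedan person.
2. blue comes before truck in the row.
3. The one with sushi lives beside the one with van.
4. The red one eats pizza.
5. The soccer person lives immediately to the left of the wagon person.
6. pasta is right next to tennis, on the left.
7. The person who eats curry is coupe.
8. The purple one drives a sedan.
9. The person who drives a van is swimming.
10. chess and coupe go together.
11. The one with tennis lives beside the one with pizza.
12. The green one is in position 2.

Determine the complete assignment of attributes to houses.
Solution:

House | Vehicle | Food | Color | Sport
--------------------------------------
  1   | sedan | pasta | purple | soccer
  2   | wagon | sushi | green | tennis
  3   | van | pizza | red | swimming
  4   | coupe | curry | blue | chess
  5   | truck | tacos | yellow | golf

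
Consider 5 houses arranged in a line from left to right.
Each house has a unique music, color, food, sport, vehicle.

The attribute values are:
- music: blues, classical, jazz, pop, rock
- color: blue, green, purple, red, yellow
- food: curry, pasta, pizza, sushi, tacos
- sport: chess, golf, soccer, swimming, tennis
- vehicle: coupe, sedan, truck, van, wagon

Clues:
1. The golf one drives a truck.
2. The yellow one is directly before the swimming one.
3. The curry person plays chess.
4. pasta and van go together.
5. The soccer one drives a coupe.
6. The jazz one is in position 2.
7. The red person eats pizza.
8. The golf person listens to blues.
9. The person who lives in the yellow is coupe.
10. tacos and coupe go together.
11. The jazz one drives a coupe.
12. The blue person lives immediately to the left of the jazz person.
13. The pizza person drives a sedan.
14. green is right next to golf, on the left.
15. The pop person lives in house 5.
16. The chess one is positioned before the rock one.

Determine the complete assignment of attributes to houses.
Solution:

House | Music | Color | Food | Sport | Vehicle
----------------------------------------------
  1   | classical | blue | curry | chess | wagon
  2   | jazz | yellow | tacos | soccer | coupe
  3   | rock | green | pasta | swimming | van
  4   | blues | purple | sushi | golf | truck
  5   | pop | red | pizza | tennis | sedan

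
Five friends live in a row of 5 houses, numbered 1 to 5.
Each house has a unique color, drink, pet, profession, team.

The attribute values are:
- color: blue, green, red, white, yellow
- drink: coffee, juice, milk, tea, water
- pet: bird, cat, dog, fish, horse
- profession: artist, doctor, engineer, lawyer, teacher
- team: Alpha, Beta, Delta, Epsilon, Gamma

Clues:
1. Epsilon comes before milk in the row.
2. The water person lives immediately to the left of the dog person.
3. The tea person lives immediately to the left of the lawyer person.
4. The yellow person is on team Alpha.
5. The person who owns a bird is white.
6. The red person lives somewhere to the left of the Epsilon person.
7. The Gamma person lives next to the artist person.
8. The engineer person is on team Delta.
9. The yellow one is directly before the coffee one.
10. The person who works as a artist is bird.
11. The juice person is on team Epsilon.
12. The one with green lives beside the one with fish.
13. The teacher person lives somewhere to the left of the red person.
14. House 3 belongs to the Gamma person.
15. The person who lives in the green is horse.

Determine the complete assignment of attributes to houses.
Solution:

House | Color | Drink | Pet | Profession | Team
-----------------------------------------------
  1   | green | tea | horse | teacher | Beta
  2   | yellow | water | fish | lawyer | Alpha
  3   | red | coffee | dog | doctor | Gamma
  4   | white | juice | bird | artist | Epsilon
  5   | blue | milk | cat | engineer | Delta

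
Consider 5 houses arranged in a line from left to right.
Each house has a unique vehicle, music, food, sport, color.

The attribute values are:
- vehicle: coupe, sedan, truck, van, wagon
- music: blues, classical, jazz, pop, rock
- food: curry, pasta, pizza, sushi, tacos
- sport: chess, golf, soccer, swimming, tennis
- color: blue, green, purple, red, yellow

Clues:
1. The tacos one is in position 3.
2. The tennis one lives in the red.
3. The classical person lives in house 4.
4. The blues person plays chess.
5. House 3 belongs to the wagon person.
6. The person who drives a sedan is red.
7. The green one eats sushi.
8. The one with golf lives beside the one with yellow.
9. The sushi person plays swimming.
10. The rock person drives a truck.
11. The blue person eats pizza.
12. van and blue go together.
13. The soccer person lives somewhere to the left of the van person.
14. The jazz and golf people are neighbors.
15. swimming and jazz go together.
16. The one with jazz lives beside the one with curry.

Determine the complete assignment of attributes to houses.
Solution:

House | Vehicle | Music | Food | Sport | Color
----------------------------------------------
  1   | coupe | jazz | sushi | swimming | green
  2   | truck | rock | curry | golf | purple
  3   | wagon | pop | tacos | soccer | yellow
  4   | sedan | classical | pasta | tennis | red
  5   | van | blues | pizza | chess | blue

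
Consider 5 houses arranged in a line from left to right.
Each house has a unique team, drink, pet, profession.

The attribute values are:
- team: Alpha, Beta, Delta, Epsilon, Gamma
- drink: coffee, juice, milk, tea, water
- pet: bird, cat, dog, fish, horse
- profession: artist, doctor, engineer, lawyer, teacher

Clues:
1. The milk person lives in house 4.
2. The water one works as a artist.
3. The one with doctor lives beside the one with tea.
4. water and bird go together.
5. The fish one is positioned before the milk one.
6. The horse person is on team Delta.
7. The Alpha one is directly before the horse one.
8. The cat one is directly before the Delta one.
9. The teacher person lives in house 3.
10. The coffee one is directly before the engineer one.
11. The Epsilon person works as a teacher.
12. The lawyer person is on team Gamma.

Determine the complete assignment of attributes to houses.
Solution:

House | Team | Drink | Pet | Profession
---------------------------------------
  1   | Alpha | coffee | cat | doctor
  2   | Delta | tea | horse | engineer
  3   | Epsilon | juice | fish | teacher
  4   | Gamma | milk | dog | lawyer
  5   | Beta | water | bird | artist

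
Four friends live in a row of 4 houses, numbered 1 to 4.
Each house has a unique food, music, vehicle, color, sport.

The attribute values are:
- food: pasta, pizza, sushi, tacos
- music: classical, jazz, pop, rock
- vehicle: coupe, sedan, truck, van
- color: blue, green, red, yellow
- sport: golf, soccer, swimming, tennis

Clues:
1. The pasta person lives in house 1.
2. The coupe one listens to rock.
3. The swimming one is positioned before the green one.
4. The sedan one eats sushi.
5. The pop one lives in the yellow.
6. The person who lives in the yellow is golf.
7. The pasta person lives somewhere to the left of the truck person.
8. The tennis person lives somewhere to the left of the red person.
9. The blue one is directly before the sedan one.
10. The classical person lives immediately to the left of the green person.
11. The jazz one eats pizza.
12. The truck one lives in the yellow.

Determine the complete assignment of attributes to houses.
Solution:

House | Food | Music | Vehicle | Color | Sport
----------------------------------------------
  1   | pasta | rock | coupe | blue | tennis
  2   | sushi | classical | sedan | red | swimming
  3   | pizza | jazz | van | green | soccer
  4   | tacos | pop | truck | yellow | golf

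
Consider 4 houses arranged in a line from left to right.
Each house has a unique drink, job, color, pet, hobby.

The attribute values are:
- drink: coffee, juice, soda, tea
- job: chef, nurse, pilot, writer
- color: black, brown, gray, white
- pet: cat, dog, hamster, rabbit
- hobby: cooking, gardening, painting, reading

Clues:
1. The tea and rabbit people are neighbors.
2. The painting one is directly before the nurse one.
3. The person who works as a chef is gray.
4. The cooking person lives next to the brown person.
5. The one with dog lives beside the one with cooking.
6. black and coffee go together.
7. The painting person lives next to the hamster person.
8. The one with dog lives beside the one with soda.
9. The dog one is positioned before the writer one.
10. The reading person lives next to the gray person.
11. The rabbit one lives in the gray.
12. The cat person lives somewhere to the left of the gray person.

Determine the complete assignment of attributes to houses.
Solution:

House | Drink | Job | Color | Pet | Hobby
-----------------------------------------
  1   | coffee | pilot | black | dog | painting
  2   | soda | nurse | white | hamster | cooking
  3   | tea | writer | brown | cat | reading
  4   | juice | chef | gray | rabbit | gardening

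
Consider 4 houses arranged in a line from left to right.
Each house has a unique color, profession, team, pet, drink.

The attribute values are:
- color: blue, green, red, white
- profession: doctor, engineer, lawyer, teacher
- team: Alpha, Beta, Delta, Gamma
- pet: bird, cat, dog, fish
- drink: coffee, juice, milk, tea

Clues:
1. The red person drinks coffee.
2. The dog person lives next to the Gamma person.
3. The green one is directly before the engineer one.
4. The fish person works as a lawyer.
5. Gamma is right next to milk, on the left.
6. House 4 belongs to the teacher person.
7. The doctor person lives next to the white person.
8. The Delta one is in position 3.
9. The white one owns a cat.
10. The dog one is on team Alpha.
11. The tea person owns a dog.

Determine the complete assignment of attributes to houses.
Solution:

House | Color | Profession | Team | Pet | Drink
-----------------------------------------------
  1   | green | doctor | Alpha | dog | tea
  2   | white | engineer | Gamma | cat | juice
  3   | blue | lawyer | Delta | fish | milk
  4   | red | teacher | Beta | bird | coffee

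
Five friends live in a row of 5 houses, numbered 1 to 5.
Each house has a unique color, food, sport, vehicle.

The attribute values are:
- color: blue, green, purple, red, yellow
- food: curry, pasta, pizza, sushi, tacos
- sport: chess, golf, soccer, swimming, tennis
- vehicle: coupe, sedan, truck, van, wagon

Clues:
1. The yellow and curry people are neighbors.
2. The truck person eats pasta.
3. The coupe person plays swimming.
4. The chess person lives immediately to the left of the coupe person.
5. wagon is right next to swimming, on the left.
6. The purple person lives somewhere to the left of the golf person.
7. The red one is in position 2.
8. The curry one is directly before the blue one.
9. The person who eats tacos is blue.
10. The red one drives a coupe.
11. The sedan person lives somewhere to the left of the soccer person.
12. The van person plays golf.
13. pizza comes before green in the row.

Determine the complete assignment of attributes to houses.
Solution:

House | Color | Food | Sport | Vehicle
--------------------------------------
  1   | yellow | pizza | chess | wagon
  2   | red | curry | swimming | coupe
  3   | blue | tacos | tennis | sedan
  4   | purple | pasta | soccer | truck
  5   | green | sushi | golf | van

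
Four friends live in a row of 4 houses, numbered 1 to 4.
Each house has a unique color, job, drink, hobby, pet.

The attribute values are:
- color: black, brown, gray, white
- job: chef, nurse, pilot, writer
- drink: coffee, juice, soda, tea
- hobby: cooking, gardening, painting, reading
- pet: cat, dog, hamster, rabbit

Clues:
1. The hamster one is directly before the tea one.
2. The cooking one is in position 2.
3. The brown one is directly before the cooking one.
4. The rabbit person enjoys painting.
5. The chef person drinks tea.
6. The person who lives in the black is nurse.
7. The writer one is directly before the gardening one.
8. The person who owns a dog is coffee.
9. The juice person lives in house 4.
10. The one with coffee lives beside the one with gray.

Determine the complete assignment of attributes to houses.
Solution:

House | Color | Job | Drink | Hobby | Pet
-----------------------------------------
  1   | brown | pilot | coffee | reading | dog
  2   | gray | writer | soda | cooking | hamster
  3   | white | chef | tea | gardening | cat
  4   | black | nurse | juice | painting | rabbit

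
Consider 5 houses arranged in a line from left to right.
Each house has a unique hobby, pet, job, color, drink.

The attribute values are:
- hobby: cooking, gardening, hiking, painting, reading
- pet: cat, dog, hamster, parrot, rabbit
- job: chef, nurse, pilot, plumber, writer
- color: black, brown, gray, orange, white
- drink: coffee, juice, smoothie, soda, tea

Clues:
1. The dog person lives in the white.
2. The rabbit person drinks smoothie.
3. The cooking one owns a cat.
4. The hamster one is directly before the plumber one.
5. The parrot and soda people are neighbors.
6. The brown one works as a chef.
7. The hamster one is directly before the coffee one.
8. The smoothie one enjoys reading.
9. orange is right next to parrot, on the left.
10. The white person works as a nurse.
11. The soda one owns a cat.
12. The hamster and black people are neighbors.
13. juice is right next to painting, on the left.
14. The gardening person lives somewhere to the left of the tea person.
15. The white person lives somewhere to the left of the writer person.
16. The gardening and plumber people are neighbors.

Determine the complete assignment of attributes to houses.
Solution:

House | Hobby | Pet | Job | Color | Drink
-----------------------------------------
  1   | gardening | hamster | pilot | orange | juice
  2   | painting | parrot | plumber | black | coffee
  3   | cooking | cat | chef | brown | soda
  4   | hiking | dog | nurse | white | tea
  5   | reading | rabbit | writer | gray | smoothie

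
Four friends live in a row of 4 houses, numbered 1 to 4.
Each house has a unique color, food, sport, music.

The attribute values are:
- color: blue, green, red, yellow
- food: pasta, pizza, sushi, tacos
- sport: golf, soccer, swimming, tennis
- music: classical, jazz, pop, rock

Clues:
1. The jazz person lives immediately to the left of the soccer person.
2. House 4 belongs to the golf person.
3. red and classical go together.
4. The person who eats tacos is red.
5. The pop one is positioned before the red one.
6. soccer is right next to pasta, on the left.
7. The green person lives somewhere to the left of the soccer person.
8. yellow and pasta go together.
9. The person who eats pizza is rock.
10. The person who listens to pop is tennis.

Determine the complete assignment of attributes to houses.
Solution:

House | Color | Food | Sport | Music
------------------------------------
  1   | green | sushi | swimming | jazz
  2   | blue | pizza | soccer | rock
  3   | yellow | pasta | tennis | pop
  4   | red | tacos | golf | classical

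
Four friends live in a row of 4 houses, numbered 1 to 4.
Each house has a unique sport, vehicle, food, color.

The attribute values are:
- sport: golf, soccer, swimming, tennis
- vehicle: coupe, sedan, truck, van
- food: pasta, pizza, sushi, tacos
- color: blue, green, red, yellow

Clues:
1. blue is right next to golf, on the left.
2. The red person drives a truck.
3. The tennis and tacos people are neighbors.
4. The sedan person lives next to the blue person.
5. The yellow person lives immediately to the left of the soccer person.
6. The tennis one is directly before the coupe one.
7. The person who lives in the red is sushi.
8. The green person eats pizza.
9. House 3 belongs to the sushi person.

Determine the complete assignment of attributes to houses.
Solution:

House | Sport | Vehicle | Food | Color
--------------------------------------
  1   | tennis | sedan | pasta | yellow
  2   | soccer | coupe | tacos | blue
  3   | golf | truck | sushi | red
  4   | swimming | van | pizza | green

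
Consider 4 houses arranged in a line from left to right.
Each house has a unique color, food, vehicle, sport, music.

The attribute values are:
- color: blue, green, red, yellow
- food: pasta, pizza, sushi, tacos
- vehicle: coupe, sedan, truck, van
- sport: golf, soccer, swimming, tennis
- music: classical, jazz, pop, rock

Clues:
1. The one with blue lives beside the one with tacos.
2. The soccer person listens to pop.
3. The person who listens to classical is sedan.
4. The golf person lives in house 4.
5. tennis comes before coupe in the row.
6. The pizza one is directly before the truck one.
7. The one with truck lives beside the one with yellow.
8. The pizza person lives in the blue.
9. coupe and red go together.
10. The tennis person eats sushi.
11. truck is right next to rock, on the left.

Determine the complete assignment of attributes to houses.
Solution:

House | Color | Food | Vehicle | Sport | Music
----------------------------------------------
  1   | blue | pizza | sedan | swimming | classical
  2   | green | tacos | truck | soccer | pop
  3   | yellow | sushi | van | tennis | rock
  4   | red | pasta | coupe | golf | jazz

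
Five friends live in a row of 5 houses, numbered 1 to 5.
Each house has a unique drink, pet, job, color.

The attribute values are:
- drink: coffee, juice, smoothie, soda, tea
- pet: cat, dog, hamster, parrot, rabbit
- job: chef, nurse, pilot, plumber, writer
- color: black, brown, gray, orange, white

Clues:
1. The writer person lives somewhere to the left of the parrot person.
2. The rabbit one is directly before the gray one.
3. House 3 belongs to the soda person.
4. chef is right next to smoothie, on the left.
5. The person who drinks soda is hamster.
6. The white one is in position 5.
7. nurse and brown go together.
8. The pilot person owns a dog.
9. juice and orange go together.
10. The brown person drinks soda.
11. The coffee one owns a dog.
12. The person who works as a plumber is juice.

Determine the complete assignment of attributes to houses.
Solution:

House | Drink | Pet | Job | Color
---------------------------------
  1   | tea | rabbit | chef | black
  2   | smoothie | cat | writer | gray
  3   | soda | hamster | nurse | brown
  4   | juice | parrot | plumber | orange
  5   | coffee | dog | pilot | white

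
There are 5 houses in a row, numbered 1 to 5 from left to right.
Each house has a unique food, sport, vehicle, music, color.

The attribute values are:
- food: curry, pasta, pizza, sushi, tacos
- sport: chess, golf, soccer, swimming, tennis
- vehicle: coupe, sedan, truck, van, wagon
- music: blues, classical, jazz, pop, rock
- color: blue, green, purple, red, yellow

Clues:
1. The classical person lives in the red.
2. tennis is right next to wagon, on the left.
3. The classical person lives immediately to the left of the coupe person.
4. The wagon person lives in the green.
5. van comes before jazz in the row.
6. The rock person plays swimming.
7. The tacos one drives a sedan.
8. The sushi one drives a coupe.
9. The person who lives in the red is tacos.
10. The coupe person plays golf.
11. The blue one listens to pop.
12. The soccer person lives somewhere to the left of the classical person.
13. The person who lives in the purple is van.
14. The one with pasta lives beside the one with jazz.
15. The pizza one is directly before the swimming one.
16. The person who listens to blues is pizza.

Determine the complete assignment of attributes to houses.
Solution:

House | Food | Sport | Vehicle | Music | Color
----------------------------------------------
  1   | pizza | tennis | van | blues | purple
  2   | pasta | swimming | wagon | rock | green
  3   | curry | soccer | truck | jazz | yellow
  4   | tacos | chess | sedan | classical | red
  5   | sushi | golf | coupe | pop | blue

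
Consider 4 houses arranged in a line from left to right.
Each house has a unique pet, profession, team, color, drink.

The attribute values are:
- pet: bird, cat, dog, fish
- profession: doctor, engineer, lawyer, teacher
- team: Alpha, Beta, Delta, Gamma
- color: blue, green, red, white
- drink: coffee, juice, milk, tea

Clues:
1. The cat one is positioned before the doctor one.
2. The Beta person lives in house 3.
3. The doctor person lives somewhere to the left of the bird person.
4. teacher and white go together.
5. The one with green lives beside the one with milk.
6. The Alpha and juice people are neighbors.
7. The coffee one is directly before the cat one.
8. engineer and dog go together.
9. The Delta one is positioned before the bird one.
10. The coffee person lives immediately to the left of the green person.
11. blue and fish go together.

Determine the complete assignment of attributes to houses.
Solution:

House | Pet | Profession | Team | Color | Drink
-----------------------------------------------
  1   | dog | engineer | Alpha | red | coffee
  2   | cat | lawyer | Delta | green | juice
  3   | fish | doctor | Beta | blue | milk
  4   | bird | teacher | Gamma | white | tea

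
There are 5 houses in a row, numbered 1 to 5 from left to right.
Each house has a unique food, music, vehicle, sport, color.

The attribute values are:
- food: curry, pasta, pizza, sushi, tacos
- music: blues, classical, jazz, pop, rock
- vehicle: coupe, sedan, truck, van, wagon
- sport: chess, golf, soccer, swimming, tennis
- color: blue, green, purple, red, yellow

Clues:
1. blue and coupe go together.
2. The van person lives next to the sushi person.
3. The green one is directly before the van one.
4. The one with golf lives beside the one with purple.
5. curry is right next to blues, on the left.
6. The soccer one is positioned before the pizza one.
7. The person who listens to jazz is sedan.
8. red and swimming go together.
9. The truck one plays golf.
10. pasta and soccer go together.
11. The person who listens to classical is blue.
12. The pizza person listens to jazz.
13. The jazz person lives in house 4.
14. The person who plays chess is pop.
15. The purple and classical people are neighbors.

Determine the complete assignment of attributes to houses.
Solution:

House | Food | Music | Vehicle | Sport | Color
----------------------------------------------
  1   | curry | rock | truck | golf | green
  2   | pasta | blues | van | soccer | purple
  3   | sushi | classical | coupe | tennis | blue
  4   | pizza | jazz | sedan | swimming | red
  5   | tacos | pop | wagon | chess | yellow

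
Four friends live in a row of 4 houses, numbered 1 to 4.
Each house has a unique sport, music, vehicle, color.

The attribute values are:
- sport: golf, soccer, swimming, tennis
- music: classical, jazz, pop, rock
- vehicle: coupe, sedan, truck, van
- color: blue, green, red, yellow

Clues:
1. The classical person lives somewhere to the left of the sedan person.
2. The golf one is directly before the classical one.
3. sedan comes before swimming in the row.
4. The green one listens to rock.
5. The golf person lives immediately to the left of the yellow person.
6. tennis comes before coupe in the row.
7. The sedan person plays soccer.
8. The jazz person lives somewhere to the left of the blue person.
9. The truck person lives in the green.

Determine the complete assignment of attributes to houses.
Solution:

House | Sport | Music | Vehicle | Color
---------------------------------------
  1   | golf | rock | truck | green
  2   | tennis | classical | van | yellow
  3   | soccer | jazz | sedan | red
  4   | swimming | pop | coupe | blue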